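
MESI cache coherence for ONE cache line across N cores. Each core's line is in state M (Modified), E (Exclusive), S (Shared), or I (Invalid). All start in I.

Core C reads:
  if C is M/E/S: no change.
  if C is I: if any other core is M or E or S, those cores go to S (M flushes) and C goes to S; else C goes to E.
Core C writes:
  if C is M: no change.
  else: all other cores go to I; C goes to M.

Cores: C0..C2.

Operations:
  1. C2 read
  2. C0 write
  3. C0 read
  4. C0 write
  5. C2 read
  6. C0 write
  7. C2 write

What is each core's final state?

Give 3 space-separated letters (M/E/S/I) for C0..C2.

Answer: I I M

Derivation:
Op 1: C2 read [C2 read from I: no other sharers -> C2=E (exclusive)] -> [I,I,E]
Op 2: C0 write [C0 write: invalidate ['C2=E'] -> C0=M] -> [M,I,I]
Op 3: C0 read [C0 read: already in M, no change] -> [M,I,I]
Op 4: C0 write [C0 write: already M (modified), no change] -> [M,I,I]
Op 5: C2 read [C2 read from I: others=['C0=M'] -> C2=S, others downsized to S] -> [S,I,S]
Op 6: C0 write [C0 write: invalidate ['C2=S'] -> C0=M] -> [M,I,I]
Op 7: C2 write [C2 write: invalidate ['C0=M'] -> C2=M] -> [I,I,M]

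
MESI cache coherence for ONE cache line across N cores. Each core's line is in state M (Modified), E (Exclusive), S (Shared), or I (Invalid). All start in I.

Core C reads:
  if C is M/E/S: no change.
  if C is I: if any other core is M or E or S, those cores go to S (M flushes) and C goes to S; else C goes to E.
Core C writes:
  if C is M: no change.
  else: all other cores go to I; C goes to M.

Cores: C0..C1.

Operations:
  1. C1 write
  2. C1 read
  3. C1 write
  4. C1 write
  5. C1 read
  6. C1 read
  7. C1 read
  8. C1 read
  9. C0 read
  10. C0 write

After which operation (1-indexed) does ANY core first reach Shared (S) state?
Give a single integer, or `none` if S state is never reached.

Answer: 9

Derivation:
Op 1: C1 write [C1 write: invalidate none -> C1=M] -> [I,M]
Op 2: C1 read [C1 read: already in M, no change] -> [I,M]
Op 3: C1 write [C1 write: already M (modified), no change] -> [I,M]
Op 4: C1 write [C1 write: already M (modified), no change] -> [I,M]
Op 5: C1 read [C1 read: already in M, no change] -> [I,M]
Op 6: C1 read [C1 read: already in M, no change] -> [I,M]
Op 7: C1 read [C1 read: already in M, no change] -> [I,M]
Op 8: C1 read [C1 read: already in M, no change] -> [I,M]
Op 9: C0 read [C0 read from I: others=['C1=M'] -> C0=S, others downsized to S] -> [S,S]
  -> First S state at op 9; remaining ops need not be traced.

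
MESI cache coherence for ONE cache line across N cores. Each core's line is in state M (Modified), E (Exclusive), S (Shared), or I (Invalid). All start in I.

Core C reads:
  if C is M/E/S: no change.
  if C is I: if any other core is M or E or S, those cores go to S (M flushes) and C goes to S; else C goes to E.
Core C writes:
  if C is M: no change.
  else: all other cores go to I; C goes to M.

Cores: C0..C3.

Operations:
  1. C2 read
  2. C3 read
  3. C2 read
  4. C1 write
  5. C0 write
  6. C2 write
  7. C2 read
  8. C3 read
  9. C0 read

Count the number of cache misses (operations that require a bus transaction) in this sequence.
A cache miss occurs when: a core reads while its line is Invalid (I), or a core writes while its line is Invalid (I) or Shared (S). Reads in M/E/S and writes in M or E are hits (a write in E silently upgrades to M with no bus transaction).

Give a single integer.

Answer: 7

Derivation:
Op 1: C2 read [C2 read from I: no other sharers -> C2=E (exclusive)] -> [I,I,E,I] [MISS #1: read from I]
Op 2: C3 read [C3 read from I: others=['C2=E'] -> C3=S, others downsized to S] -> [I,I,S,S] [MISS #2: read from I]
Op 3: C2 read [C2 read: already in S, no change] -> [I,I,S,S] [hit: read from S]
Op 4: C1 write [C1 write: invalidate ['C2=S', 'C3=S'] -> C1=M] -> [I,M,I,I] [MISS #3: write from I]
Op 5: C0 write [C0 write: invalidate ['C1=M'] -> C0=M] -> [M,I,I,I] [MISS #4: write from I]
Op 6: C2 write [C2 write: invalidate ['C0=M'] -> C2=M] -> [I,I,M,I] [MISS #5: write from I]
Op 7: C2 read [C2 read: already in M, no change] -> [I,I,M,I] [hit: read from M]
Op 8: C3 read [C3 read from I: others=['C2=M'] -> C3=S, others downsized to S] -> [I,I,S,S] [MISS #6: read from I]
Op 9: C0 read [C0 read from I: others=['C2=S', 'C3=S'] -> C0=S, others downsized to S] -> [S,I,S,S] [MISS #7: read from I]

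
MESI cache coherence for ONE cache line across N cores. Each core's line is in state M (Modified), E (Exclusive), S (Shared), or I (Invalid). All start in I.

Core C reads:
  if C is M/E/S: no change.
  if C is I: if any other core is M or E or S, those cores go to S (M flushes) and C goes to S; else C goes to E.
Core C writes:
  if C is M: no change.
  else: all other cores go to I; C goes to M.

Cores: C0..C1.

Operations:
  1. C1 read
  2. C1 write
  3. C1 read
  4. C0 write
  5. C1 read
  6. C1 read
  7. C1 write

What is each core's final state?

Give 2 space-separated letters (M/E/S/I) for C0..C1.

Op 1: C1 read [C1 read from I: no other sharers -> C1=E (exclusive)] -> [I,E]
Op 2: C1 write [C1 write: invalidate none -> C1=M] -> [I,M]
Op 3: C1 read [C1 read: already in M, no change] -> [I,M]
Op 4: C0 write [C0 write: invalidate ['C1=M'] -> C0=M] -> [M,I]
Op 5: C1 read [C1 read from I: others=['C0=M'] -> C1=S, others downsized to S] -> [S,S]
Op 6: C1 read [C1 read: already in S, no change] -> [S,S]
Op 7: C1 write [C1 write: invalidate ['C0=S'] -> C1=M] -> [I,M]

Answer: I M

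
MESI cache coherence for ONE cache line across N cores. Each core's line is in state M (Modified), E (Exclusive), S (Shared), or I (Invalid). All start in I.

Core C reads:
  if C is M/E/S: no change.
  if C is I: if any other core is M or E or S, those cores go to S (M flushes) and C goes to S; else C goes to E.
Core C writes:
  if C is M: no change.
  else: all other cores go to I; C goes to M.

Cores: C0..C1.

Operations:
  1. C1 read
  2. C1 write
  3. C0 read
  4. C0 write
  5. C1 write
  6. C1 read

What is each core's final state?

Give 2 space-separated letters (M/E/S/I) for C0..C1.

Op 1: C1 read [C1 read from I: no other sharers -> C1=E (exclusive)] -> [I,E]
Op 2: C1 write [C1 write: invalidate none -> C1=M] -> [I,M]
Op 3: C0 read [C0 read from I: others=['C1=M'] -> C0=S, others downsized to S] -> [S,S]
Op 4: C0 write [C0 write: invalidate ['C1=S'] -> C0=M] -> [M,I]
Op 5: C1 write [C1 write: invalidate ['C0=M'] -> C1=M] -> [I,M]
Op 6: C1 read [C1 read: already in M, no change] -> [I,M]

Answer: I M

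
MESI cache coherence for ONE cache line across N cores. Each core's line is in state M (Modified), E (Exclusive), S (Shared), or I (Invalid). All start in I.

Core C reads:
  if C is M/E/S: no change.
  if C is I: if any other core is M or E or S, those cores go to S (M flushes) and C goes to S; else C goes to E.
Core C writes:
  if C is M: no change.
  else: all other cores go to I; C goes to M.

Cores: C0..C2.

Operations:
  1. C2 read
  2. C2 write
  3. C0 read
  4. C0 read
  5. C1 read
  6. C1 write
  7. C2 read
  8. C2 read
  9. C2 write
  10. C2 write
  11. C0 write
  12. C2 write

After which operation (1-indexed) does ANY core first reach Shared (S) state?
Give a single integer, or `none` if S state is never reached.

Op 1: C2 read [C2 read from I: no other sharers -> C2=E (exclusive)] -> [I,I,E]
Op 2: C2 write [C2 write: invalidate none -> C2=M] -> [I,I,M]
Op 3: C0 read [C0 read from I: others=['C2=M'] -> C0=S, others downsized to S] -> [S,I,S]
  -> First S state at op 3; remaining ops need not be traced.

Answer: 3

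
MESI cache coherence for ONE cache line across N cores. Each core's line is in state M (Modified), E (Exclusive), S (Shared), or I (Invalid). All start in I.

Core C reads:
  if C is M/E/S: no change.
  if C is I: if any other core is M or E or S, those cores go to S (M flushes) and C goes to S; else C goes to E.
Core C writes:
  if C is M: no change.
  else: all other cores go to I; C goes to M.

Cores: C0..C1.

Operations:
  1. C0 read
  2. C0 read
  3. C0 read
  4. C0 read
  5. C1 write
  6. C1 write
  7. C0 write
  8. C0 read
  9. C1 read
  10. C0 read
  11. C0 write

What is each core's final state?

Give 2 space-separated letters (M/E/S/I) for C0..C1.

Answer: M I

Derivation:
Op 1: C0 read [C0 read from I: no other sharers -> C0=E (exclusive)] -> [E,I]
Op 2: C0 read [C0 read: already in E, no change] -> [E,I]
Op 3: C0 read [C0 read: already in E, no change] -> [E,I]
Op 4: C0 read [C0 read: already in E, no change] -> [E,I]
Op 5: C1 write [C1 write: invalidate ['C0=E'] -> C1=M] -> [I,M]
Op 6: C1 write [C1 write: already M (modified), no change] -> [I,M]
Op 7: C0 write [C0 write: invalidate ['C1=M'] -> C0=M] -> [M,I]
Op 8: C0 read [C0 read: already in M, no change] -> [M,I]
Op 9: C1 read [C1 read from I: others=['C0=M'] -> C1=S, others downsized to S] -> [S,S]
Op 10: C0 read [C0 read: already in S, no change] -> [S,S]
Op 11: C0 write [C0 write: invalidate ['C1=S'] -> C0=M] -> [M,I]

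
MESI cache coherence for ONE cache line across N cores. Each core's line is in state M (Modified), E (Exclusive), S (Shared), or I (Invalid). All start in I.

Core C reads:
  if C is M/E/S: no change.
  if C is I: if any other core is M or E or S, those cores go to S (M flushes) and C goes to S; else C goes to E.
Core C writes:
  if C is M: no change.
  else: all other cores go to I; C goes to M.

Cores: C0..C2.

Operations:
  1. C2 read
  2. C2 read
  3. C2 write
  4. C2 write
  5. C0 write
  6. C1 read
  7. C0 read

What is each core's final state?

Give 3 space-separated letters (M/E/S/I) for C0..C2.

Answer: S S I

Derivation:
Op 1: C2 read [C2 read from I: no other sharers -> C2=E (exclusive)] -> [I,I,E]
Op 2: C2 read [C2 read: already in E, no change] -> [I,I,E]
Op 3: C2 write [C2 write: invalidate none -> C2=M] -> [I,I,M]
Op 4: C2 write [C2 write: already M (modified), no change] -> [I,I,M]
Op 5: C0 write [C0 write: invalidate ['C2=M'] -> C0=M] -> [M,I,I]
Op 6: C1 read [C1 read from I: others=['C0=M'] -> C1=S, others downsized to S] -> [S,S,I]
Op 7: C0 read [C0 read: already in S, no change] -> [S,S,I]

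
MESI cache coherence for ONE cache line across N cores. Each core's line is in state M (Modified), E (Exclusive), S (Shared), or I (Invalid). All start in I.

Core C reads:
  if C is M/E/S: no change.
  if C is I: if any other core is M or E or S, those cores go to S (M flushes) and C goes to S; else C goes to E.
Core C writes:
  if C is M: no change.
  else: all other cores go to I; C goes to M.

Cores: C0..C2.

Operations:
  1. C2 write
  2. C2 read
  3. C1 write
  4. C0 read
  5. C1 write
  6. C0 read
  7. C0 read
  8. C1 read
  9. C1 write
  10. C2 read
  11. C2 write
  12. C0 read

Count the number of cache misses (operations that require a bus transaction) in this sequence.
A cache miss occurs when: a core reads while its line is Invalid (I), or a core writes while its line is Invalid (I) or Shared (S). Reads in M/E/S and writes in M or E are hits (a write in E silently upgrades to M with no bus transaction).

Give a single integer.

Answer: 9

Derivation:
Op 1: C2 write [C2 write: invalidate none -> C2=M] -> [I,I,M] [MISS #1: write from I]
Op 2: C2 read [C2 read: already in M, no change] -> [I,I,M] [hit: read from M]
Op 3: C1 write [C1 write: invalidate ['C2=M'] -> C1=M] -> [I,M,I] [MISS #2: write from I]
Op 4: C0 read [C0 read from I: others=['C1=M'] -> C0=S, others downsized to S] -> [S,S,I] [MISS #3: read from I]
Op 5: C1 write [C1 write: invalidate ['C0=S'] -> C1=M] -> [I,M,I] [MISS #4: write from S]
Op 6: C0 read [C0 read from I: others=['C1=M'] -> C0=S, others downsized to S] -> [S,S,I] [MISS #5: read from I]
Op 7: C0 read [C0 read: already in S, no change] -> [S,S,I] [hit: read from S]
Op 8: C1 read [C1 read: already in S, no change] -> [S,S,I] [hit: read from S]
Op 9: C1 write [C1 write: invalidate ['C0=S'] -> C1=M] -> [I,M,I] [MISS #6: write from S]
Op 10: C2 read [C2 read from I: others=['C1=M'] -> C2=S, others downsized to S] -> [I,S,S] [MISS #7: read from I]
Op 11: C2 write [C2 write: invalidate ['C1=S'] -> C2=M] -> [I,I,M] [MISS #8: write from S]
Op 12: C0 read [C0 read from I: others=['C2=M'] -> C0=S, others downsized to S] -> [S,I,S] [MISS #9: read from I]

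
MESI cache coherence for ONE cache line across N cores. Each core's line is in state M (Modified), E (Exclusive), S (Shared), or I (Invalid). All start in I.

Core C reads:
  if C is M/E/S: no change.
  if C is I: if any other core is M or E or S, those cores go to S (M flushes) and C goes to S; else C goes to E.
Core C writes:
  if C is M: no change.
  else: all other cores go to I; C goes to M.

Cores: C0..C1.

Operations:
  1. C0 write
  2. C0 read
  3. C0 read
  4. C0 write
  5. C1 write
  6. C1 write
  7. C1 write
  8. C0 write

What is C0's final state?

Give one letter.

Op 1: C0 write [C0 write: invalidate none -> C0=M] -> [M,I]
Op 2: C0 read [C0 read: already in M, no change] -> [M,I]
Op 3: C0 read [C0 read: already in M, no change] -> [M,I]
Op 4: C0 write [C0 write: already M (modified), no change] -> [M,I]
Op 5: C1 write [C1 write: invalidate ['C0=M'] -> C1=M] -> [I,M]
Op 6: C1 write [C1 write: already M (modified), no change] -> [I,M]
Op 7: C1 write [C1 write: already M (modified), no change] -> [I,M]
Op 8: C0 write [C0 write: invalidate ['C1=M'] -> C0=M] -> [M,I]

Answer: M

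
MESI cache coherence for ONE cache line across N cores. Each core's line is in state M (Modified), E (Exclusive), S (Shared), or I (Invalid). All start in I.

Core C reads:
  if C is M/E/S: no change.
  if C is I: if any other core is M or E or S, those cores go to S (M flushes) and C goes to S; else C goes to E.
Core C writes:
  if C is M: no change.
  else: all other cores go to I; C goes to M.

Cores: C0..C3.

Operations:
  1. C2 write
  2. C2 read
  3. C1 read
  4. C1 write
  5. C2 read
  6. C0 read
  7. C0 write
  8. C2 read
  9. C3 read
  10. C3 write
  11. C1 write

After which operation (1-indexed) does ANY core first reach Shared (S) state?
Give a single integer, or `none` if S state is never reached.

Op 1: C2 write [C2 write: invalidate none -> C2=M] -> [I,I,M,I]
Op 2: C2 read [C2 read: already in M, no change] -> [I,I,M,I]
Op 3: C1 read [C1 read from I: others=['C2=M'] -> C1=S, others downsized to S] -> [I,S,S,I]
  -> First S state at op 3; remaining ops need not be traced.

Answer: 3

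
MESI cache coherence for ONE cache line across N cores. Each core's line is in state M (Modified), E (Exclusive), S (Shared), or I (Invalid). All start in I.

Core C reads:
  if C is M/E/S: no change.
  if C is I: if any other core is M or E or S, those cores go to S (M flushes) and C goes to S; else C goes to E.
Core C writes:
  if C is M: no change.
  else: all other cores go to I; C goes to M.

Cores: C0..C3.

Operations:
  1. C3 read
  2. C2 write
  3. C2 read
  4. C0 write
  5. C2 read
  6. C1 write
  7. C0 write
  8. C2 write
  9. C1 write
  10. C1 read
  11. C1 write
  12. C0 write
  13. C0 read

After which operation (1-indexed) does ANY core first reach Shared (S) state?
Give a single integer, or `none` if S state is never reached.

Op 1: C3 read [C3 read from I: no other sharers -> C3=E (exclusive)] -> [I,I,I,E]
Op 2: C2 write [C2 write: invalidate ['C3=E'] -> C2=M] -> [I,I,M,I]
Op 3: C2 read [C2 read: already in M, no change] -> [I,I,M,I]
Op 4: C0 write [C0 write: invalidate ['C2=M'] -> C0=M] -> [M,I,I,I]
Op 5: C2 read [C2 read from I: others=['C0=M'] -> C2=S, others downsized to S] -> [S,I,S,I]
  -> First S state at op 5; remaining ops need not be traced.

Answer: 5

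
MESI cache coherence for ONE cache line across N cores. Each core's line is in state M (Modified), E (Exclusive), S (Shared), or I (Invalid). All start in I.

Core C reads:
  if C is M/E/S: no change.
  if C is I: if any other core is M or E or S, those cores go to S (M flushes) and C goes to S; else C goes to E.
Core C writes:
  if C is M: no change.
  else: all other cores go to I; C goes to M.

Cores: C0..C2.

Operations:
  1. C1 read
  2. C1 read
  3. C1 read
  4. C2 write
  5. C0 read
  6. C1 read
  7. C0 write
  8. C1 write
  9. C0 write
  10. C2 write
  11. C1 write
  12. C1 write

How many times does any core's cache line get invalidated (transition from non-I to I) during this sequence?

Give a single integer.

Answer: 7

Derivation:
Op 1: C1 read [C1 read from I: no other sharers -> C1=E (exclusive)] -> [I,E,I] (invalidations this op: 0; running total: 0)
Op 2: C1 read [C1 read: already in E, no change] -> [I,E,I] (invalidations this op: 0; running total: 0)
Op 3: C1 read [C1 read: already in E, no change] -> [I,E,I] (invalidations this op: 0; running total: 0)
Op 4: C2 write [C2 write: invalidate ['C1=E'] -> C2=M] -> [I,I,M] (invalidations this op: 1; running total: 1)
Op 5: C0 read [C0 read from I: others=['C2=M'] -> C0=S, others downsized to S] -> [S,I,S] (invalidations this op: 0; running total: 1)
Op 6: C1 read [C1 read from I: others=['C0=S', 'C2=S'] -> C1=S, others downsized to S] -> [S,S,S] (invalidations this op: 0; running total: 1)
Op 7: C0 write [C0 write: invalidate ['C1=S', 'C2=S'] -> C0=M] -> [M,I,I] (invalidations this op: 2; running total: 3)
Op 8: C1 write [C1 write: invalidate ['C0=M'] -> C1=M] -> [I,M,I] (invalidations this op: 1; running total: 4)
Op 9: C0 write [C0 write: invalidate ['C1=M'] -> C0=M] -> [M,I,I] (invalidations this op: 1; running total: 5)
Op 10: C2 write [C2 write: invalidate ['C0=M'] -> C2=M] -> [I,I,M] (invalidations this op: 1; running total: 6)
Op 11: C1 write [C1 write: invalidate ['C2=M'] -> C1=M] -> [I,M,I] (invalidations this op: 1; running total: 7)
Op 12: C1 write [C1 write: already M (modified), no change] -> [I,M,I] (invalidations this op: 0; running total: 7)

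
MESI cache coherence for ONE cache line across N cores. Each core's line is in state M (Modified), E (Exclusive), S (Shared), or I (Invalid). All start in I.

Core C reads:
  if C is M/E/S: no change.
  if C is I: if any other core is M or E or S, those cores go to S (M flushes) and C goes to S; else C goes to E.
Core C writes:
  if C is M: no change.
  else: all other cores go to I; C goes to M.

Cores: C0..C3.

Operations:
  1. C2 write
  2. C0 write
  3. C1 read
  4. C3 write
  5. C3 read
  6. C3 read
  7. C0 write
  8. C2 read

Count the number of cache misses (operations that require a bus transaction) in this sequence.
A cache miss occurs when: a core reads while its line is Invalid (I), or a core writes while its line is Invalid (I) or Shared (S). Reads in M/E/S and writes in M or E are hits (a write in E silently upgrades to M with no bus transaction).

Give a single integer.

Op 1: C2 write [C2 write: invalidate none -> C2=M] -> [I,I,M,I] [MISS #1: write from I]
Op 2: C0 write [C0 write: invalidate ['C2=M'] -> C0=M] -> [M,I,I,I] [MISS #2: write from I]
Op 3: C1 read [C1 read from I: others=['C0=M'] -> C1=S, others downsized to S] -> [S,S,I,I] [MISS #3: read from I]
Op 4: C3 write [C3 write: invalidate ['C0=S', 'C1=S'] -> C3=M] -> [I,I,I,M] [MISS #4: write from I]
Op 5: C3 read [C3 read: already in M, no change] -> [I,I,I,M] [hit: read from M]
Op 6: C3 read [C3 read: already in M, no change] -> [I,I,I,M] [hit: read from M]
Op 7: C0 write [C0 write: invalidate ['C3=M'] -> C0=M] -> [M,I,I,I] [MISS #5: write from I]
Op 8: C2 read [C2 read from I: others=['C0=M'] -> C2=S, others downsized to S] -> [S,I,S,I] [MISS #6: read from I]

Answer: 6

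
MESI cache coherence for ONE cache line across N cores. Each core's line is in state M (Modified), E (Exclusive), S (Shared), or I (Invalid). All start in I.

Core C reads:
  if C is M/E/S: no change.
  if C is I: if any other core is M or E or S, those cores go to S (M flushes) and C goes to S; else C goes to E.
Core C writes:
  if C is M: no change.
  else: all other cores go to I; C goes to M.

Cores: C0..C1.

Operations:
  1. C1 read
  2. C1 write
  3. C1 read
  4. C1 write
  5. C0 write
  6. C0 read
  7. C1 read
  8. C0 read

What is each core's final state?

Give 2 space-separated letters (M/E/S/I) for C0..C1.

Answer: S S

Derivation:
Op 1: C1 read [C1 read from I: no other sharers -> C1=E (exclusive)] -> [I,E]
Op 2: C1 write [C1 write: invalidate none -> C1=M] -> [I,M]
Op 3: C1 read [C1 read: already in M, no change] -> [I,M]
Op 4: C1 write [C1 write: already M (modified), no change] -> [I,M]
Op 5: C0 write [C0 write: invalidate ['C1=M'] -> C0=M] -> [M,I]
Op 6: C0 read [C0 read: already in M, no change] -> [M,I]
Op 7: C1 read [C1 read from I: others=['C0=M'] -> C1=S, others downsized to S] -> [S,S]
Op 8: C0 read [C0 read: already in S, no change] -> [S,S]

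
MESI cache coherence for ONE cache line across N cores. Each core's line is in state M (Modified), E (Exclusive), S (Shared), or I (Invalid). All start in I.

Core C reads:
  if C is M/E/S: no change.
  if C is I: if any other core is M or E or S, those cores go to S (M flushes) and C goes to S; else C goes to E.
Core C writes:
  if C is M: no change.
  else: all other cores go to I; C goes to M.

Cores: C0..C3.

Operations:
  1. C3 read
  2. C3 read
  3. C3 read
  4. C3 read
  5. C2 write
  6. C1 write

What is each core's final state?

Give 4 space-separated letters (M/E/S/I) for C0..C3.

Op 1: C3 read [C3 read from I: no other sharers -> C3=E (exclusive)] -> [I,I,I,E]
Op 2: C3 read [C3 read: already in E, no change] -> [I,I,I,E]
Op 3: C3 read [C3 read: already in E, no change] -> [I,I,I,E]
Op 4: C3 read [C3 read: already in E, no change] -> [I,I,I,E]
Op 5: C2 write [C2 write: invalidate ['C3=E'] -> C2=M] -> [I,I,M,I]
Op 6: C1 write [C1 write: invalidate ['C2=M'] -> C1=M] -> [I,M,I,I]

Answer: I M I I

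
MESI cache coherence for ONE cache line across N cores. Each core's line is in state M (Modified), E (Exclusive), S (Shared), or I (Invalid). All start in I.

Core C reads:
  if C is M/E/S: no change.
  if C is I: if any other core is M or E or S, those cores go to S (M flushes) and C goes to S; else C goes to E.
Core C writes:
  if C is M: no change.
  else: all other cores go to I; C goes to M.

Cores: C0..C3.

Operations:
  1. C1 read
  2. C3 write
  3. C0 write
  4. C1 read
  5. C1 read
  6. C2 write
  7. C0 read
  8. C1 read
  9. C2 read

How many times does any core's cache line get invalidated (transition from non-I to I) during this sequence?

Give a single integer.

Answer: 4

Derivation:
Op 1: C1 read [C1 read from I: no other sharers -> C1=E (exclusive)] -> [I,E,I,I] (invalidations this op: 0; running total: 0)
Op 2: C3 write [C3 write: invalidate ['C1=E'] -> C3=M] -> [I,I,I,M] (invalidations this op: 1; running total: 1)
Op 3: C0 write [C0 write: invalidate ['C3=M'] -> C0=M] -> [M,I,I,I] (invalidations this op: 1; running total: 2)
Op 4: C1 read [C1 read from I: others=['C0=M'] -> C1=S, others downsized to S] -> [S,S,I,I] (invalidations this op: 0; running total: 2)
Op 5: C1 read [C1 read: already in S, no change] -> [S,S,I,I] (invalidations this op: 0; running total: 2)
Op 6: C2 write [C2 write: invalidate ['C0=S', 'C1=S'] -> C2=M] -> [I,I,M,I] (invalidations this op: 2; running total: 4)
Op 7: C0 read [C0 read from I: others=['C2=M'] -> C0=S, others downsized to S] -> [S,I,S,I] (invalidations this op: 0; running total: 4)
Op 8: C1 read [C1 read from I: others=['C0=S', 'C2=S'] -> C1=S, others downsized to S] -> [S,S,S,I] (invalidations this op: 0; running total: 4)
Op 9: C2 read [C2 read: already in S, no change] -> [S,S,S,I] (invalidations this op: 0; running total: 4)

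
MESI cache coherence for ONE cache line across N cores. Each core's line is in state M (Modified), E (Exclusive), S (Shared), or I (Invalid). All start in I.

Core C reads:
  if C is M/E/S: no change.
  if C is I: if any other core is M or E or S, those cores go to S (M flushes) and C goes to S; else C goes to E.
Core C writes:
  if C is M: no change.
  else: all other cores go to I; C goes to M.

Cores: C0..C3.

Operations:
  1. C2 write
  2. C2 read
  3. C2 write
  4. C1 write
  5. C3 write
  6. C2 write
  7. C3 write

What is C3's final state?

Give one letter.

Op 1: C2 write [C2 write: invalidate none -> C2=M] -> [I,I,M,I]
Op 2: C2 read [C2 read: already in M, no change] -> [I,I,M,I]
Op 3: C2 write [C2 write: already M (modified), no change] -> [I,I,M,I]
Op 4: C1 write [C1 write: invalidate ['C2=M'] -> C1=M] -> [I,M,I,I]
Op 5: C3 write [C3 write: invalidate ['C1=M'] -> C3=M] -> [I,I,I,M]
Op 6: C2 write [C2 write: invalidate ['C3=M'] -> C2=M] -> [I,I,M,I]
Op 7: C3 write [C3 write: invalidate ['C2=M'] -> C3=M] -> [I,I,I,M]

Answer: M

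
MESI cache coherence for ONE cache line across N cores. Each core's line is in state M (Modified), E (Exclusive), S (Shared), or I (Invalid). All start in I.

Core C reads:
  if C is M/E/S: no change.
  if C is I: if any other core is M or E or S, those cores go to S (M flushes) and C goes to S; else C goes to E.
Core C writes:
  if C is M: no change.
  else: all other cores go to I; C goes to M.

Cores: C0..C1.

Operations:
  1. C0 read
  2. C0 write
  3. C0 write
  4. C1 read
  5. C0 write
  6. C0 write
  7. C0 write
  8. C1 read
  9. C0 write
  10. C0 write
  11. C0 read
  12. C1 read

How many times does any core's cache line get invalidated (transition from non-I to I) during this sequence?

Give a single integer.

Answer: 2

Derivation:
Op 1: C0 read [C0 read from I: no other sharers -> C0=E (exclusive)] -> [E,I] (invalidations this op: 0; running total: 0)
Op 2: C0 write [C0 write: invalidate none -> C0=M] -> [M,I] (invalidations this op: 0; running total: 0)
Op 3: C0 write [C0 write: already M (modified), no change] -> [M,I] (invalidations this op: 0; running total: 0)
Op 4: C1 read [C1 read from I: others=['C0=M'] -> C1=S, others downsized to S] -> [S,S] (invalidations this op: 0; running total: 0)
Op 5: C0 write [C0 write: invalidate ['C1=S'] -> C0=M] -> [M,I] (invalidations this op: 1; running total: 1)
Op 6: C0 write [C0 write: already M (modified), no change] -> [M,I] (invalidations this op: 0; running total: 1)
Op 7: C0 write [C0 write: already M (modified), no change] -> [M,I] (invalidations this op: 0; running total: 1)
Op 8: C1 read [C1 read from I: others=['C0=M'] -> C1=S, others downsized to S] -> [S,S] (invalidations this op: 0; running total: 1)
Op 9: C0 write [C0 write: invalidate ['C1=S'] -> C0=M] -> [M,I] (invalidations this op: 1; running total: 2)
Op 10: C0 write [C0 write: already M (modified), no change] -> [M,I] (invalidations this op: 0; running total: 2)
Op 11: C0 read [C0 read: already in M, no change] -> [M,I] (invalidations this op: 0; running total: 2)
Op 12: C1 read [C1 read from I: others=['C0=M'] -> C1=S, others downsized to S] -> [S,S] (invalidations this op: 0; running total: 2)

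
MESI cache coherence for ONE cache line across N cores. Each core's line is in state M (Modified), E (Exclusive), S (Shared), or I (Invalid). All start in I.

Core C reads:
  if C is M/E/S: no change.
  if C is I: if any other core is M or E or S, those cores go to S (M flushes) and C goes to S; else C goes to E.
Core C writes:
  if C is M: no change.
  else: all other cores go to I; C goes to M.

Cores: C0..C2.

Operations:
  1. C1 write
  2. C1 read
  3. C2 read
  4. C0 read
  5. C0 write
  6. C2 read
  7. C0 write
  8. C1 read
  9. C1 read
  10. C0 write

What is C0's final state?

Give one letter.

Answer: M

Derivation:
Op 1: C1 write [C1 write: invalidate none -> C1=M] -> [I,M,I]
Op 2: C1 read [C1 read: already in M, no change] -> [I,M,I]
Op 3: C2 read [C2 read from I: others=['C1=M'] -> C2=S, others downsized to S] -> [I,S,S]
Op 4: C0 read [C0 read from I: others=['C1=S', 'C2=S'] -> C0=S, others downsized to S] -> [S,S,S]
Op 5: C0 write [C0 write: invalidate ['C1=S', 'C2=S'] -> C0=M] -> [M,I,I]
Op 6: C2 read [C2 read from I: others=['C0=M'] -> C2=S, others downsized to S] -> [S,I,S]
Op 7: C0 write [C0 write: invalidate ['C2=S'] -> C0=M] -> [M,I,I]
Op 8: C1 read [C1 read from I: others=['C0=M'] -> C1=S, others downsized to S] -> [S,S,I]
Op 9: C1 read [C1 read: already in S, no change] -> [S,S,I]
Op 10: C0 write [C0 write: invalidate ['C1=S'] -> C0=M] -> [M,I,I]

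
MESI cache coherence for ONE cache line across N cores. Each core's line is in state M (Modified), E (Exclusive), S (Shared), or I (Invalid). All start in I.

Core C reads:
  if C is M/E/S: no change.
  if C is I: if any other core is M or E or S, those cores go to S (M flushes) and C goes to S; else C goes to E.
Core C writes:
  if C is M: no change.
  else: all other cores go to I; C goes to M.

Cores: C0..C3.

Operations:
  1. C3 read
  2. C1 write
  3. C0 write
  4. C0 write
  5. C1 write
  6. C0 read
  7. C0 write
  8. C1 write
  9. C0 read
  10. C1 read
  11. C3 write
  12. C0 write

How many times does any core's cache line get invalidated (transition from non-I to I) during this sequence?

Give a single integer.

Op 1: C3 read [C3 read from I: no other sharers -> C3=E (exclusive)] -> [I,I,I,E] (invalidations this op: 0; running total: 0)
Op 2: C1 write [C1 write: invalidate ['C3=E'] -> C1=M] -> [I,M,I,I] (invalidations this op: 1; running total: 1)
Op 3: C0 write [C0 write: invalidate ['C1=M'] -> C0=M] -> [M,I,I,I] (invalidations this op: 1; running total: 2)
Op 4: C0 write [C0 write: already M (modified), no change] -> [M,I,I,I] (invalidations this op: 0; running total: 2)
Op 5: C1 write [C1 write: invalidate ['C0=M'] -> C1=M] -> [I,M,I,I] (invalidations this op: 1; running total: 3)
Op 6: C0 read [C0 read from I: others=['C1=M'] -> C0=S, others downsized to S] -> [S,S,I,I] (invalidations this op: 0; running total: 3)
Op 7: C0 write [C0 write: invalidate ['C1=S'] -> C0=M] -> [M,I,I,I] (invalidations this op: 1; running total: 4)
Op 8: C1 write [C1 write: invalidate ['C0=M'] -> C1=M] -> [I,M,I,I] (invalidations this op: 1; running total: 5)
Op 9: C0 read [C0 read from I: others=['C1=M'] -> C0=S, others downsized to S] -> [S,S,I,I] (invalidations this op: 0; running total: 5)
Op 10: C1 read [C1 read: already in S, no change] -> [S,S,I,I] (invalidations this op: 0; running total: 5)
Op 11: C3 write [C3 write: invalidate ['C0=S', 'C1=S'] -> C3=M] -> [I,I,I,M] (invalidations this op: 2; running total: 7)
Op 12: C0 write [C0 write: invalidate ['C3=M'] -> C0=M] -> [M,I,I,I] (invalidations this op: 1; running total: 8)

Answer: 8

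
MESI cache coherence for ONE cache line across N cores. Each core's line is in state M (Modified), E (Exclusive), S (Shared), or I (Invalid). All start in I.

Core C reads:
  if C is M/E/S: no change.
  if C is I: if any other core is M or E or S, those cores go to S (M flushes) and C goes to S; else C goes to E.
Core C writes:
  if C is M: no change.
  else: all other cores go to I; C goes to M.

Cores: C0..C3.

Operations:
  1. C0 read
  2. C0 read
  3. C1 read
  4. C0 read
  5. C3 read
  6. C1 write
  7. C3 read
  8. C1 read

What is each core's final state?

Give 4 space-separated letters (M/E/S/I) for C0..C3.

Op 1: C0 read [C0 read from I: no other sharers -> C0=E (exclusive)] -> [E,I,I,I]
Op 2: C0 read [C0 read: already in E, no change] -> [E,I,I,I]
Op 3: C1 read [C1 read from I: others=['C0=E'] -> C1=S, others downsized to S] -> [S,S,I,I]
Op 4: C0 read [C0 read: already in S, no change] -> [S,S,I,I]
Op 5: C3 read [C3 read from I: others=['C0=S', 'C1=S'] -> C3=S, others downsized to S] -> [S,S,I,S]
Op 6: C1 write [C1 write: invalidate ['C0=S', 'C3=S'] -> C1=M] -> [I,M,I,I]
Op 7: C3 read [C3 read from I: others=['C1=M'] -> C3=S, others downsized to S] -> [I,S,I,S]
Op 8: C1 read [C1 read: already in S, no change] -> [I,S,I,S]

Answer: I S I S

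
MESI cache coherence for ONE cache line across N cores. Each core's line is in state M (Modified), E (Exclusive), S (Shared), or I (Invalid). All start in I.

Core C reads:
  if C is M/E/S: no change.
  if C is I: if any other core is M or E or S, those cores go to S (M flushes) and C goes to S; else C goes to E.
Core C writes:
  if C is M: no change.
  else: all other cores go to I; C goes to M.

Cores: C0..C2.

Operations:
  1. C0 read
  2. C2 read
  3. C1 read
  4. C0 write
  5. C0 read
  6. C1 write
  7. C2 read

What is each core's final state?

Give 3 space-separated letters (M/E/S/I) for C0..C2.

Answer: I S S

Derivation:
Op 1: C0 read [C0 read from I: no other sharers -> C0=E (exclusive)] -> [E,I,I]
Op 2: C2 read [C2 read from I: others=['C0=E'] -> C2=S, others downsized to S] -> [S,I,S]
Op 3: C1 read [C1 read from I: others=['C0=S', 'C2=S'] -> C1=S, others downsized to S] -> [S,S,S]
Op 4: C0 write [C0 write: invalidate ['C1=S', 'C2=S'] -> C0=M] -> [M,I,I]
Op 5: C0 read [C0 read: already in M, no change] -> [M,I,I]
Op 6: C1 write [C1 write: invalidate ['C0=M'] -> C1=M] -> [I,M,I]
Op 7: C2 read [C2 read from I: others=['C1=M'] -> C2=S, others downsized to S] -> [I,S,S]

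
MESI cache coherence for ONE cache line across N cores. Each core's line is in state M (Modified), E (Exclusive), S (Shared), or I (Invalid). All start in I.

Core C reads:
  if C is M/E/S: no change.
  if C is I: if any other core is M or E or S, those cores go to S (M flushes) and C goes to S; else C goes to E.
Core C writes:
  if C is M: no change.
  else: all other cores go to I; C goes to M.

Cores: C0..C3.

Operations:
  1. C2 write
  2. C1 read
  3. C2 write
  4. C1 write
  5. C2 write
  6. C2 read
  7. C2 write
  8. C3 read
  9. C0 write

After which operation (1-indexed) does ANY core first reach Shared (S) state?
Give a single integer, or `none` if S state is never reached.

Answer: 2

Derivation:
Op 1: C2 write [C2 write: invalidate none -> C2=M] -> [I,I,M,I]
Op 2: C1 read [C1 read from I: others=['C2=M'] -> C1=S, others downsized to S] -> [I,S,S,I]
  -> First S state at op 2; remaining ops need not be traced.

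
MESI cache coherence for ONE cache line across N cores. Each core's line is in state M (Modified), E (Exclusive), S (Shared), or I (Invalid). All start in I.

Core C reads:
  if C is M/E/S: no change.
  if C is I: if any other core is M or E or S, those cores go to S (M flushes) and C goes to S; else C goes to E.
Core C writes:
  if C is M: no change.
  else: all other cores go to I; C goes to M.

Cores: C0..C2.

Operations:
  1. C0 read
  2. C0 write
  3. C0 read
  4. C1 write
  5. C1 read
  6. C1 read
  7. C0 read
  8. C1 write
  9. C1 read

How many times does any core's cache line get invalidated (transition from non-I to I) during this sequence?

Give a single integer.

Answer: 2

Derivation:
Op 1: C0 read [C0 read from I: no other sharers -> C0=E (exclusive)] -> [E,I,I] (invalidations this op: 0; running total: 0)
Op 2: C0 write [C0 write: invalidate none -> C0=M] -> [M,I,I] (invalidations this op: 0; running total: 0)
Op 3: C0 read [C0 read: already in M, no change] -> [M,I,I] (invalidations this op: 0; running total: 0)
Op 4: C1 write [C1 write: invalidate ['C0=M'] -> C1=M] -> [I,M,I] (invalidations this op: 1; running total: 1)
Op 5: C1 read [C1 read: already in M, no change] -> [I,M,I] (invalidations this op: 0; running total: 1)
Op 6: C1 read [C1 read: already in M, no change] -> [I,M,I] (invalidations this op: 0; running total: 1)
Op 7: C0 read [C0 read from I: others=['C1=M'] -> C0=S, others downsized to S] -> [S,S,I] (invalidations this op: 0; running total: 1)
Op 8: C1 write [C1 write: invalidate ['C0=S'] -> C1=M] -> [I,M,I] (invalidations this op: 1; running total: 2)
Op 9: C1 read [C1 read: already in M, no change] -> [I,M,I] (invalidations this op: 0; running total: 2)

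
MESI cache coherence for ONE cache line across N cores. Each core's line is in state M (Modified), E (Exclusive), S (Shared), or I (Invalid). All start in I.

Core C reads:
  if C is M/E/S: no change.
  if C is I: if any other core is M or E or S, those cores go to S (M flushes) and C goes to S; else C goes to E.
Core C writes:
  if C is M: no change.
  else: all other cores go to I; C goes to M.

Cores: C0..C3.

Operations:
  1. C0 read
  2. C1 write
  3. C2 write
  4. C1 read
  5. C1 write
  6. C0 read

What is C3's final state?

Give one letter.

Op 1: C0 read [C0 read from I: no other sharers -> C0=E (exclusive)] -> [E,I,I,I]
Op 2: C1 write [C1 write: invalidate ['C0=E'] -> C1=M] -> [I,M,I,I]
Op 3: C2 write [C2 write: invalidate ['C1=M'] -> C2=M] -> [I,I,M,I]
Op 4: C1 read [C1 read from I: others=['C2=M'] -> C1=S, others downsized to S] -> [I,S,S,I]
Op 5: C1 write [C1 write: invalidate ['C2=S'] -> C1=M] -> [I,M,I,I]
Op 6: C0 read [C0 read from I: others=['C1=M'] -> C0=S, others downsized to S] -> [S,S,I,I]

Answer: I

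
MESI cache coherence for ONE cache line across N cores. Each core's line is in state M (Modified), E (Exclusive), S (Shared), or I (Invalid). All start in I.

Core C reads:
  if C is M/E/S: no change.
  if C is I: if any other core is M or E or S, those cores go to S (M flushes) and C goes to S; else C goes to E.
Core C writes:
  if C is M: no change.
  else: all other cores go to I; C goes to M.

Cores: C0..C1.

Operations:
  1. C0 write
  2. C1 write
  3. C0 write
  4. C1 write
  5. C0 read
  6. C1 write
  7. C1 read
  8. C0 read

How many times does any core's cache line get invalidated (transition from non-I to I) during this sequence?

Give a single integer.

Answer: 4

Derivation:
Op 1: C0 write [C0 write: invalidate none -> C0=M] -> [M,I] (invalidations this op: 0; running total: 0)
Op 2: C1 write [C1 write: invalidate ['C0=M'] -> C1=M] -> [I,M] (invalidations this op: 1; running total: 1)
Op 3: C0 write [C0 write: invalidate ['C1=M'] -> C0=M] -> [M,I] (invalidations this op: 1; running total: 2)
Op 4: C1 write [C1 write: invalidate ['C0=M'] -> C1=M] -> [I,M] (invalidations this op: 1; running total: 3)
Op 5: C0 read [C0 read from I: others=['C1=M'] -> C0=S, others downsized to S] -> [S,S] (invalidations this op: 0; running total: 3)
Op 6: C1 write [C1 write: invalidate ['C0=S'] -> C1=M] -> [I,M] (invalidations this op: 1; running total: 4)
Op 7: C1 read [C1 read: already in M, no change] -> [I,M] (invalidations this op: 0; running total: 4)
Op 8: C0 read [C0 read from I: others=['C1=M'] -> C0=S, others downsized to S] -> [S,S] (invalidations this op: 0; running total: 4)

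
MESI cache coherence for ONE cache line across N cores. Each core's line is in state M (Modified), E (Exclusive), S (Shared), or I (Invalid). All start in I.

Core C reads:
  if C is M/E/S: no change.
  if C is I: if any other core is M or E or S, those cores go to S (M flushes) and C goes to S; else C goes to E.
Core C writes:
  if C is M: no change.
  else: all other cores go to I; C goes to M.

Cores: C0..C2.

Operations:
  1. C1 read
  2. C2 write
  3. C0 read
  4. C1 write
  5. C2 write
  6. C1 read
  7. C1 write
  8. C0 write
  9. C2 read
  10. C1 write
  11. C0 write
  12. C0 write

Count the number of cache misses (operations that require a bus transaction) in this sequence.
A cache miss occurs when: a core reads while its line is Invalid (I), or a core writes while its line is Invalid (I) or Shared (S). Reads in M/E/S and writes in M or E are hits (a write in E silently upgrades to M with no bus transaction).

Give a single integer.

Answer: 11

Derivation:
Op 1: C1 read [C1 read from I: no other sharers -> C1=E (exclusive)] -> [I,E,I] [MISS #1: read from I]
Op 2: C2 write [C2 write: invalidate ['C1=E'] -> C2=M] -> [I,I,M] [MISS #2: write from I]
Op 3: C0 read [C0 read from I: others=['C2=M'] -> C0=S, others downsized to S] -> [S,I,S] [MISS #3: read from I]
Op 4: C1 write [C1 write: invalidate ['C0=S', 'C2=S'] -> C1=M] -> [I,M,I] [MISS #4: write from I]
Op 5: C2 write [C2 write: invalidate ['C1=M'] -> C2=M] -> [I,I,M] [MISS #5: write from I]
Op 6: C1 read [C1 read from I: others=['C2=M'] -> C1=S, others downsized to S] -> [I,S,S] [MISS #6: read from I]
Op 7: C1 write [C1 write: invalidate ['C2=S'] -> C1=M] -> [I,M,I] [MISS #7: write from S]
Op 8: C0 write [C0 write: invalidate ['C1=M'] -> C0=M] -> [M,I,I] [MISS #8: write from I]
Op 9: C2 read [C2 read from I: others=['C0=M'] -> C2=S, others downsized to S] -> [S,I,S] [MISS #9: read from I]
Op 10: C1 write [C1 write: invalidate ['C0=S', 'C2=S'] -> C1=M] -> [I,M,I] [MISS #10: write from I]
Op 11: C0 write [C0 write: invalidate ['C1=M'] -> C0=M] -> [M,I,I] [MISS #11: write from I]
Op 12: C0 write [C0 write: already M (modified), no change] -> [M,I,I] [hit: write from M]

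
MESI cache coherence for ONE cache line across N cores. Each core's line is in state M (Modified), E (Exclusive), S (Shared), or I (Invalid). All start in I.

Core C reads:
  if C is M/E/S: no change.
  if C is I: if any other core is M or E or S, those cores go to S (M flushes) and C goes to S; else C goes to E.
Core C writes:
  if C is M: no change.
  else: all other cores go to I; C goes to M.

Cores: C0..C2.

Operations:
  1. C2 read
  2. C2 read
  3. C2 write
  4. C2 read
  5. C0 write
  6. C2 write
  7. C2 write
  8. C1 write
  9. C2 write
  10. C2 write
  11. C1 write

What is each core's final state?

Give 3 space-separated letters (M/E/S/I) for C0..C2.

Op 1: C2 read [C2 read from I: no other sharers -> C2=E (exclusive)] -> [I,I,E]
Op 2: C2 read [C2 read: already in E, no change] -> [I,I,E]
Op 3: C2 write [C2 write: invalidate none -> C2=M] -> [I,I,M]
Op 4: C2 read [C2 read: already in M, no change] -> [I,I,M]
Op 5: C0 write [C0 write: invalidate ['C2=M'] -> C0=M] -> [M,I,I]
Op 6: C2 write [C2 write: invalidate ['C0=M'] -> C2=M] -> [I,I,M]
Op 7: C2 write [C2 write: already M (modified), no change] -> [I,I,M]
Op 8: C1 write [C1 write: invalidate ['C2=M'] -> C1=M] -> [I,M,I]
Op 9: C2 write [C2 write: invalidate ['C1=M'] -> C2=M] -> [I,I,M]
Op 10: C2 write [C2 write: already M (modified), no change] -> [I,I,M]
Op 11: C1 write [C1 write: invalidate ['C2=M'] -> C1=M] -> [I,M,I]

Answer: I M I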